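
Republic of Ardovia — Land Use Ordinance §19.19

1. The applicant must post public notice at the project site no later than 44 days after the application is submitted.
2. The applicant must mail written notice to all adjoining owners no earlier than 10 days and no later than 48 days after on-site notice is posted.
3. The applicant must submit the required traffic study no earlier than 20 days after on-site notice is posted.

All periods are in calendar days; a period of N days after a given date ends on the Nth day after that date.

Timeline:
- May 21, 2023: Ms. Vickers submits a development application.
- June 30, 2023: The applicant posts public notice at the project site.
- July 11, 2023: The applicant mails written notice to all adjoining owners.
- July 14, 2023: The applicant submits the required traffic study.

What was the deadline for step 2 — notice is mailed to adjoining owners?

Step 2 runs from June 30, 2023, when on-site notice is posted. The window is 10–48 days after June 30, 2023; it closes on August 17, 2023.

August 17, 2023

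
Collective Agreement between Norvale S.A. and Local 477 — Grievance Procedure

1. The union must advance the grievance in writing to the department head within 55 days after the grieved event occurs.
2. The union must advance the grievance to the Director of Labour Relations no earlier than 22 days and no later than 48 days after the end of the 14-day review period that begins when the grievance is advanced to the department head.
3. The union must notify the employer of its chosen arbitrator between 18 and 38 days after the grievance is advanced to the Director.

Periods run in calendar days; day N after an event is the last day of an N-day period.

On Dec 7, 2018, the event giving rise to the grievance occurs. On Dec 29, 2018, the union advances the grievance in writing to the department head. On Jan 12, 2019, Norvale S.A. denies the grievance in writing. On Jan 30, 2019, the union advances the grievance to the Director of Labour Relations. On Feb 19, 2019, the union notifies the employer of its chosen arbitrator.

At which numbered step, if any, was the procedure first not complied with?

Step 2

(1) due by Dec 7, 2018 + 55 days = Jan 31, 2019; done Dec 29, 2018 — timely.
(2) the permitted window runs from Jan 12, 2019 + 22 = Feb 3, 2019 to Jan 12, 2019 + 48 = Mar 1, 2019; done Jan 30, 2019 — 4 days before the window opened.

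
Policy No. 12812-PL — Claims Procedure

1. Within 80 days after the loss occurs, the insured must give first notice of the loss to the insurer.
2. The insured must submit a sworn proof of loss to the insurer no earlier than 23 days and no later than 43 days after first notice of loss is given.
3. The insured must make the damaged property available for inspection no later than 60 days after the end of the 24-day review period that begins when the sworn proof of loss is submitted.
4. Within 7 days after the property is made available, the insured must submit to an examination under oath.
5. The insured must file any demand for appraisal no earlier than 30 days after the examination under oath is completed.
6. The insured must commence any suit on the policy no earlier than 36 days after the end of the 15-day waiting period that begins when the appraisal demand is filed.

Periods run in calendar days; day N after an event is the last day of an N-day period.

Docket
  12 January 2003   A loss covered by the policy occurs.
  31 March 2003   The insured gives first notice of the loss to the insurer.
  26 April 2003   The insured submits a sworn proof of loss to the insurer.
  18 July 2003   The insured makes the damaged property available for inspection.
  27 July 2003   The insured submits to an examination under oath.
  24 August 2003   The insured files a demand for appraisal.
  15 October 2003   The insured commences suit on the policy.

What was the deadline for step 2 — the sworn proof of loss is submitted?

Step 2 runs from 31 March 2003, when first notice of loss is given. The window is 23–43 days after 31 March 2003; it closes on 13 May 2003.

13 May 2003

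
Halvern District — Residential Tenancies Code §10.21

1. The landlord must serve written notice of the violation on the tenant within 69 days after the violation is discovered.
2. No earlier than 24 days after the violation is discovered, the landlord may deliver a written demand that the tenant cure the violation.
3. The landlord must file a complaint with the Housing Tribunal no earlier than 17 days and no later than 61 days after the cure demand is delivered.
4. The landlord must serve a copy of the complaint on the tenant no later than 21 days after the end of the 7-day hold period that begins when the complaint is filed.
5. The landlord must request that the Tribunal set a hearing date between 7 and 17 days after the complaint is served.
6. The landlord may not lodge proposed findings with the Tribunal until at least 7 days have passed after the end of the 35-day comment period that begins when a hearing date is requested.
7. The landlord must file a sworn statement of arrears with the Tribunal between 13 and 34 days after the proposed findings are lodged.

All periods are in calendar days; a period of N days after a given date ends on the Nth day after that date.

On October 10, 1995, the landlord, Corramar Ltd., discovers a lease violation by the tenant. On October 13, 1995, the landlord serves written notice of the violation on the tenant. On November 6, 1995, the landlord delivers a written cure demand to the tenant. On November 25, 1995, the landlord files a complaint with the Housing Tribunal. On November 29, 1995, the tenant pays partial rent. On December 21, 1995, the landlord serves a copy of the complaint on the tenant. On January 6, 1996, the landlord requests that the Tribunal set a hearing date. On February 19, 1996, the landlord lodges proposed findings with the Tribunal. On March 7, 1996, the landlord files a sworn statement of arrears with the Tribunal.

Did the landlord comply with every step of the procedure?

Step 1 — counting 69 days from October 10, 1995 (when the violation is discovered) gives a deadline of December 18, 1995; done October 13, 1995 — timely.
Step 2 — must wait 24 days from October 10, 1995 (when the violation is discovered), so not before November 3, 1995; done November 6, 1995 — permitted.
Step 3 — 17 and 61 days from November 6, 1995 (when the cure demand is delivered) are November 23, 1995 and January 6, 1996 respectively; November 25, 1995 falls inside that range.
Step 4 — counting 21 days from December 2, 1995 (end of the 7-day hold period, which began when the complaint is filed on November 25, 1995) gives a deadline of December 23, 1995; completed December 21, 1995, before the deadline.
Step 5 — 7 and 17 days from December 21, 1995 (when the complaint is served) are December 28, 1995 and January 7, 1996 respectively; done January 6, 1996, which is between those dates.
Step 6 — must wait 7 days from February 10, 1996 (end of the 35-day comment period, which began when a hearing date is requested on January 6, 1996), so not before February 17, 1996; February 19, 1996 is on or after that date.
Step 7 — 13 and 34 days from February 19, 1996 (when the proposed findings are lodged) are March 3, 1996 and March 24, 1996 respectively; done March 7, 1996, which is between those dates.

Yes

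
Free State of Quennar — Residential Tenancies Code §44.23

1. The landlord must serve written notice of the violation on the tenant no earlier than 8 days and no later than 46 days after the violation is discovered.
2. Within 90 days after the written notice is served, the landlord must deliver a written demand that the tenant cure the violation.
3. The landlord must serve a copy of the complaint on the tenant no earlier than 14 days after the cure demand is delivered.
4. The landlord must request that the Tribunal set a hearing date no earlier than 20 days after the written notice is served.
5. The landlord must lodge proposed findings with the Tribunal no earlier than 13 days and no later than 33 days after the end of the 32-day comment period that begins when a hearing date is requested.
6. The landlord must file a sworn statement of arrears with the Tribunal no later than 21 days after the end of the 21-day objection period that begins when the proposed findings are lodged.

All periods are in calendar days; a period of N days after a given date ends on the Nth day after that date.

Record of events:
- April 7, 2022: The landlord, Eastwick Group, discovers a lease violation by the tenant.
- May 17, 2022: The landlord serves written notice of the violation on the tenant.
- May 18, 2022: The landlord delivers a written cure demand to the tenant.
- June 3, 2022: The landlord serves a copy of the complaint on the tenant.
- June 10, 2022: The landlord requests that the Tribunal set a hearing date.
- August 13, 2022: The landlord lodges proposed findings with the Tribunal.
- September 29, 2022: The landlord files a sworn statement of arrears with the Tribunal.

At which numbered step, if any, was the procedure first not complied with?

Step 6

Step 1: the window is 8–46 days after April 7, 2022 (when the violation is discovered), so April 15, 2022 through May 23, 2022; done May 17, 2022, which is between those dates.
Step 2: 90 days after May 17, 2022 (when the written notice is served) is August 15, 2022; completed May 18, 2022, before the deadline.
Step 3: the earliest permitted date is 14 days after May 18, 2022 (when the cure demand is delivered), i.e. June 1, 2022; June 3, 2022 is on or after that date.
Step 4: the earliest permitted date is 20 days after May 17, 2022 (when the written notice is served), i.e. June 6, 2022; done June 10, 2022, after the minimum wait.
Step 5: the window is 13–33 days after July 12, 2022 (end of the 32-day comment period, which began when a hearing date is requested on June 10, 2022), so July 25, 2022 through August 14, 2022; done August 13, 2022 — within the window.
Step 6: 21 days after September 3, 2022 (end of the 21-day objection period, which began when the proposed findings are lodged on August 13, 2022) is September 24, 2022; done September 29, 2022 — 5 days late.
The analysis stops there.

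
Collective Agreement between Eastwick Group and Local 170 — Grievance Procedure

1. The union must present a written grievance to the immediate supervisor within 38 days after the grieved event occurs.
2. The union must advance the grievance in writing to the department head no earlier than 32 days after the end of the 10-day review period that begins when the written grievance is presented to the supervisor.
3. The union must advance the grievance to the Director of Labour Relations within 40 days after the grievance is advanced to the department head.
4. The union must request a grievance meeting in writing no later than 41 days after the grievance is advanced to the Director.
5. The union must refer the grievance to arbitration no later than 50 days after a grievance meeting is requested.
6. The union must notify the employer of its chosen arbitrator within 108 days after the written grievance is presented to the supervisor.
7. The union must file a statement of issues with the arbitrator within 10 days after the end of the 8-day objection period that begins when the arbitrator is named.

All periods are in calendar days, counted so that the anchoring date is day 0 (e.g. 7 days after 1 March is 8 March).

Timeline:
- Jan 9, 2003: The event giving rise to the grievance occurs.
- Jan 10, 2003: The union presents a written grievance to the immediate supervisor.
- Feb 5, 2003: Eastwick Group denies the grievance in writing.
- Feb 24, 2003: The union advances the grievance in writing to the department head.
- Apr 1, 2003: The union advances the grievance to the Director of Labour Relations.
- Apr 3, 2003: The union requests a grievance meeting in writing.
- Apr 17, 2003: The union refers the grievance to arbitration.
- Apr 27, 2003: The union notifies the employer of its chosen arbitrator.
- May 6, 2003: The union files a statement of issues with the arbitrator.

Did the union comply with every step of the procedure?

Step 1: 38 days after Jan 9, 2003 (when the grieved event occurs) is Feb 16, 2003; Jan 10, 2003 is within that limit.
Step 2: the earliest permitted date is 32 days after Jan 20, 2003 (end of the 10-day review period, which began when the written grievance is presented to the supervisor on Jan 10, 2003), i.e. Feb 21, 2003; done Feb 24, 2003 — permitted.
Step 3: 40 days after Feb 24, 2003 (when the grievance is advanced to the department head) is Apr 5, 2003; completed Apr 1, 2003, before the deadline.
Step 4: 41 days after Apr 1, 2003 (when the grievance is advanced to the Director) is May 12, 2003; done Apr 3, 2003 — timely.
Step 5: 50 days after Apr 3, 2003 (when a grievance meeting is requested) is May 23, 2003; Apr 17, 2003 is within that limit.
Step 6: 108 days after Jan 10, 2003 (when the written grievance is presented to the supervisor) is Apr 28, 2003; done Apr 27, 2003 — timely.
Step 7: 10 days after May 5, 2003 (end of the 8-day objection period, which began when the arbitrator is named on Apr 27, 2003) is May 15, 2003; done May 6, 2003 — timely.

Yes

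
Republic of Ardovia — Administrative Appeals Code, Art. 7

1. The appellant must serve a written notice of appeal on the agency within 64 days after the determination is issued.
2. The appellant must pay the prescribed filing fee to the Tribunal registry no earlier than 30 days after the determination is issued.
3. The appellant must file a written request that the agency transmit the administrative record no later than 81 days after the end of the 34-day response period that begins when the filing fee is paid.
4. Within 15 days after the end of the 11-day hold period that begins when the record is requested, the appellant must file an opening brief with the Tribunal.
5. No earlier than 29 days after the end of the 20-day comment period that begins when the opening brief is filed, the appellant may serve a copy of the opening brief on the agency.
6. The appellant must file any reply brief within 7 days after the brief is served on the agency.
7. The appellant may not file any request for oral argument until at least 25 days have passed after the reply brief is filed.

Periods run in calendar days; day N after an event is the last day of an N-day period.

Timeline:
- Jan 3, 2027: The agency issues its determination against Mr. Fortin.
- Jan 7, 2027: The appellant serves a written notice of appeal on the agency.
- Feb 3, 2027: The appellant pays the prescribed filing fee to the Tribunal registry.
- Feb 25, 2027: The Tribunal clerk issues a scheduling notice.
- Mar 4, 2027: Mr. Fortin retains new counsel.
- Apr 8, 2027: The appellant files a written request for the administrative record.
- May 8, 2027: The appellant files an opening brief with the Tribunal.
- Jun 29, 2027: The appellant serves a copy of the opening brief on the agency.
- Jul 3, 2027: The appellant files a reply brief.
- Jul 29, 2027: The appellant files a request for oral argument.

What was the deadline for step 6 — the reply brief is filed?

Step 6 runs from Jun 29, 2027, when the brief is served on the agency. 7 days after Jun 29, 2027 is Jul 6, 2027.

Jul 6, 2027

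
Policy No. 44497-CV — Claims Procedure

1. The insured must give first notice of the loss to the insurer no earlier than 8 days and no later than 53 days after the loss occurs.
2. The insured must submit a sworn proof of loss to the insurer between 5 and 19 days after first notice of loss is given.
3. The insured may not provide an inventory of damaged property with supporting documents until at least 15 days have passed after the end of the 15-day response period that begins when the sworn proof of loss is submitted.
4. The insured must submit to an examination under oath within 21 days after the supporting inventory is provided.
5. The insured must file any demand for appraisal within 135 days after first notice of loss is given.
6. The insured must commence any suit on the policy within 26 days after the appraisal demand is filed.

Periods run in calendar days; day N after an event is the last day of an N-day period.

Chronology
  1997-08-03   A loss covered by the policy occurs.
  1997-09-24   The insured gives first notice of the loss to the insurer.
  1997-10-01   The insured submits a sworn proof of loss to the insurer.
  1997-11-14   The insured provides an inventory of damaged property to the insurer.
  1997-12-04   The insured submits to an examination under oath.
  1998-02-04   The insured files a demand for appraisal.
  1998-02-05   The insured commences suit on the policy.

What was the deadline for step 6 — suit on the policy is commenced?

1998-03-02

Step 6 runs from 1998-02-04, when the appraisal demand is filed. 26 days after 1998-02-04 is 1998-03-02.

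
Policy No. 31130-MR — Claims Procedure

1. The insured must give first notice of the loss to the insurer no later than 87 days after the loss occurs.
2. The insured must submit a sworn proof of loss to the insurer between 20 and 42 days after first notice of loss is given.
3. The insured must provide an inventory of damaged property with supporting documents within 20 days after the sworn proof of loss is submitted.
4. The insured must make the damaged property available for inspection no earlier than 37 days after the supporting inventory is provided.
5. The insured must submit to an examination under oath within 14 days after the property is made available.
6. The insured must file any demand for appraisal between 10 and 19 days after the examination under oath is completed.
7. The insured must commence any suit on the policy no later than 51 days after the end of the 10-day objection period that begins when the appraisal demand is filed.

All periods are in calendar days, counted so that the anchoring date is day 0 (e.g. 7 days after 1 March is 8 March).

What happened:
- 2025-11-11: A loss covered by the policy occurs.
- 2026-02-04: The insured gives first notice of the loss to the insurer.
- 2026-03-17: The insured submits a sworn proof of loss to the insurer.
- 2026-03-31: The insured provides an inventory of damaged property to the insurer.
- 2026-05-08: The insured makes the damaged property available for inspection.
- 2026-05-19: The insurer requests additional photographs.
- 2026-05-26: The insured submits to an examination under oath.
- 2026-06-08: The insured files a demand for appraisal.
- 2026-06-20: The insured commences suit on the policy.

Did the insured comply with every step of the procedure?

No

Step 1: 87 days after 2025-11-11 (when the loss occurs) is 2026-02-06; done 2026-02-04 — timely.
Step 2: the window is 20–42 days after 2026-02-04 (when first notice of loss is given), so 2026-02-24 through 2026-03-18; done 2026-03-17 — within the window.
Step 3: 20 days after 2026-03-17 (when the sworn proof of loss is submitted) is 2026-04-06; done 2026-03-31 — timely.
Step 4: the earliest permitted date is 37 days after 2026-03-31 (when the supporting inventory is provided), i.e. 2026-05-07; done 2026-05-08 — permitted.
Step 5: 14 days after 2026-05-08 (when the property is made available) is 2026-05-22; 2026-05-26 misses that deadline by 4 days.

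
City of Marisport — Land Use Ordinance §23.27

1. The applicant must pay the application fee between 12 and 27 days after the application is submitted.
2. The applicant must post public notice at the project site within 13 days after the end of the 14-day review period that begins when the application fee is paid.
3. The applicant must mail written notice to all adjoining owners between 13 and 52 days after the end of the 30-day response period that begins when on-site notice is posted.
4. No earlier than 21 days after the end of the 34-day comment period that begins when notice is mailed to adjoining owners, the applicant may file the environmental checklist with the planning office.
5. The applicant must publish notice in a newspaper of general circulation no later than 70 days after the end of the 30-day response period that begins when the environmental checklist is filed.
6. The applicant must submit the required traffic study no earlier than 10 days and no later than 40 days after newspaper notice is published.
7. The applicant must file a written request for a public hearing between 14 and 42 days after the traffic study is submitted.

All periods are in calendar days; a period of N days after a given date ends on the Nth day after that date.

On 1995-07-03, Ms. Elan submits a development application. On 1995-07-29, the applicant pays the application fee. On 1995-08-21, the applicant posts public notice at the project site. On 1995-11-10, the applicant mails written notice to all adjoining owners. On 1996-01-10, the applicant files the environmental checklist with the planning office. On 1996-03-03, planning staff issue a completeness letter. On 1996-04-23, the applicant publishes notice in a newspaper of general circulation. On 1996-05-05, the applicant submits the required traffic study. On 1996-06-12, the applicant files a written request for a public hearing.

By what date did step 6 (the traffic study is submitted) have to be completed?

1996-06-02

Step 6 runs from 1996-04-23, when newspaper notice is published. The window is 10–40 days after 1996-04-23; it closes on 1996-06-02.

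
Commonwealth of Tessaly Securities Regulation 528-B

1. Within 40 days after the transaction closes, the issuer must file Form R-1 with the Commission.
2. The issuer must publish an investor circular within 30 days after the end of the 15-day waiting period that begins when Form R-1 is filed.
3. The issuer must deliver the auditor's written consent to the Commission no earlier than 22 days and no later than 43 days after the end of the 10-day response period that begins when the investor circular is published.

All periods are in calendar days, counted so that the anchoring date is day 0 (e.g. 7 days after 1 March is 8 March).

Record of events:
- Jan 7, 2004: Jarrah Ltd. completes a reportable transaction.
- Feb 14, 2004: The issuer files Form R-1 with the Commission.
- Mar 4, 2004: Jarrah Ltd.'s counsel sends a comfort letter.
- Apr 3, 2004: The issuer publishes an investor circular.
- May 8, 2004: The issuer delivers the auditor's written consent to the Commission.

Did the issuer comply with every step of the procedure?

No

Step 1 — counting 40 days from Jan 7, 2004 (when the transaction closes) gives a deadline of Feb 16, 2004; done Feb 14, 2004 — timely.
Step 2 — counting 30 days from Feb 29, 2004 (end of the 15-day waiting period, which began when Form R-1 is filed on Feb 14, 2004) gives a deadline of Mar 30, 2004; Apr 3, 2004 misses that deadline by 4 days.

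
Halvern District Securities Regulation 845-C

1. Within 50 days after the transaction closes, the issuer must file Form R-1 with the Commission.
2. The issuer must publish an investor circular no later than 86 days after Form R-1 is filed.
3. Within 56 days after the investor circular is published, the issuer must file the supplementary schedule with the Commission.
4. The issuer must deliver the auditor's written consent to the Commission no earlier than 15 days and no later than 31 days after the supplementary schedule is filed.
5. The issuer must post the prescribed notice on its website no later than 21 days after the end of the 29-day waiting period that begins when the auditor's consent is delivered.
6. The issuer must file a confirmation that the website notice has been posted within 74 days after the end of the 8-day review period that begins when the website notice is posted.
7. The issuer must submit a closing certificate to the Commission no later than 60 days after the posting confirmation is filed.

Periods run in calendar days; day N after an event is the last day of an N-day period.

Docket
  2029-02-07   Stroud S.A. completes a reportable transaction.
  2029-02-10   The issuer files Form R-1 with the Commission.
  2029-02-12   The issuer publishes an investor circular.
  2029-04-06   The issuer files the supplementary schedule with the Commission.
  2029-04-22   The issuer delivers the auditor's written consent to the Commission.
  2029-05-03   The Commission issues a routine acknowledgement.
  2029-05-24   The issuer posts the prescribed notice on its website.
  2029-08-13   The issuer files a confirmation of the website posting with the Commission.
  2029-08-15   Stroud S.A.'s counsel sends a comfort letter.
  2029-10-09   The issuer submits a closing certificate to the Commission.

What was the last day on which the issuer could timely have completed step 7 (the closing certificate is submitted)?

2029-10-12

Step 7 runs from 2029-08-13, when the posting confirmation is filed. 60 days after 2029-08-13 is 2029-10-12.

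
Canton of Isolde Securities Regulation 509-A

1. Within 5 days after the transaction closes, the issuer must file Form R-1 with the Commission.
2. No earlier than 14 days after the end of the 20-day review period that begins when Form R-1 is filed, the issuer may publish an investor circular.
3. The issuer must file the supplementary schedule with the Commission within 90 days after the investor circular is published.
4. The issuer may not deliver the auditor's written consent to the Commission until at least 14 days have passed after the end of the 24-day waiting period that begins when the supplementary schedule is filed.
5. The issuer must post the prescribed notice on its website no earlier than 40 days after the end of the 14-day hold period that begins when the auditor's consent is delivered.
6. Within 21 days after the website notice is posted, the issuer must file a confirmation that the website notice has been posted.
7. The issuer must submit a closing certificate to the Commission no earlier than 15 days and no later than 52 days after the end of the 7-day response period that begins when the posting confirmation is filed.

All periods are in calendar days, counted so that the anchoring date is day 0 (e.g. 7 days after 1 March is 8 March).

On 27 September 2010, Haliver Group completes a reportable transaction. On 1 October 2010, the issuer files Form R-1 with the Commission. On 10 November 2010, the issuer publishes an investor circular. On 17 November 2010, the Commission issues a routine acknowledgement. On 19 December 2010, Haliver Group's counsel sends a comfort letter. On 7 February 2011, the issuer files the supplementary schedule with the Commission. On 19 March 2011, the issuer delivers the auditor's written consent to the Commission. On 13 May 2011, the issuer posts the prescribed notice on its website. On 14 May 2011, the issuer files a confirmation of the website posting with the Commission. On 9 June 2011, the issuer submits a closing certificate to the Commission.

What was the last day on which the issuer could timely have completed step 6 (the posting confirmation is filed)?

3 June 2011

Step 6 runs from 13 May 2011, when the website notice is posted. 21 days after 13 May 2011 is 3 June 2011.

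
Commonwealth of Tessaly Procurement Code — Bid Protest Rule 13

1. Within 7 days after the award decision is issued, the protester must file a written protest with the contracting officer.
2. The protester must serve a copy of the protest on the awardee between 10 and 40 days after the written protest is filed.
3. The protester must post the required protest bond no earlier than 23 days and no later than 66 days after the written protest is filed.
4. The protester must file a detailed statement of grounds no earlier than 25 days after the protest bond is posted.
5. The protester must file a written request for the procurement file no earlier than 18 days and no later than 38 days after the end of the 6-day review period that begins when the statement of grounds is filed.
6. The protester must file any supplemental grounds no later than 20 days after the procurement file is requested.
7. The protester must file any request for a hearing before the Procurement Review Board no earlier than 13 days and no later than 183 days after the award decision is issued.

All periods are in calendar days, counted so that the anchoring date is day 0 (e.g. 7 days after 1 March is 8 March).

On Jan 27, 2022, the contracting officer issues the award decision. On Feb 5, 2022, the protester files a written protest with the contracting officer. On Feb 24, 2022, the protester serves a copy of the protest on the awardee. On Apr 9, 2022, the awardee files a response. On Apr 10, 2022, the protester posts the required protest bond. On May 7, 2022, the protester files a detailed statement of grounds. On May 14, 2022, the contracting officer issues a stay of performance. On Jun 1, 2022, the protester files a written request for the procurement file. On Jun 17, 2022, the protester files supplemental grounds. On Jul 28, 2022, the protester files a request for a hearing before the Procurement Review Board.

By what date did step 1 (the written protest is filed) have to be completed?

Step 1 runs from Jan 27, 2022, when the award decision is issued. 7 days after Jan 27, 2022 is Feb 3, 2022.

Feb 3, 2022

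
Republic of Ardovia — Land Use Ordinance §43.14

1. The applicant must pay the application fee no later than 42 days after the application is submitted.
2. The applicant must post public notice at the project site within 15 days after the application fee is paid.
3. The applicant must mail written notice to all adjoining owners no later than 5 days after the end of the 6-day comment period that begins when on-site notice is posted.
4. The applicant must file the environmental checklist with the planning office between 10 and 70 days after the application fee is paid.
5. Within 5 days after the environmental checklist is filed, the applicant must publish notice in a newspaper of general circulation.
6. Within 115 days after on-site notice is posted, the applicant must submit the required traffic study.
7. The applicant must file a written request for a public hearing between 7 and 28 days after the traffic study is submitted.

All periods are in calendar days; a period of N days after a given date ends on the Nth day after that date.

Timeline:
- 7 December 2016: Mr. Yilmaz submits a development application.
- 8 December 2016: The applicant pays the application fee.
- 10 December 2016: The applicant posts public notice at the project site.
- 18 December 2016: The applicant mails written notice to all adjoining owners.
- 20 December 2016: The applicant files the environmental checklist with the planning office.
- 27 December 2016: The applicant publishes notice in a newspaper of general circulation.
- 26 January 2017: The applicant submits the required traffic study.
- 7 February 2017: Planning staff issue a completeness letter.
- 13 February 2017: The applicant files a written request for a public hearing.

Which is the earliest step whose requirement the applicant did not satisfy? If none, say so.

Step 1 — counting 42 days from 7 December 2016 (when the application is submitted) gives a deadline of 18 January 2017; done 8 December 2016 — timely.
Step 2 — counting 15 days from 8 December 2016 (when the application fee is paid) gives a deadline of 23 December 2016; done 10 December 2016 — timely.
Step 3 — counting 5 days from 16 December 2016 (end of the 6-day comment period, which began when on-site notice is posted on 10 December 2016) gives a deadline of 21 December 2016; 18 December 2016 is within that limit.
Step 4 — 10 and 70 days from 8 December 2016 (when the application fee is paid) are 18 December 2016 and 16 February 2017 respectively; done 20 December 2016 — within the window.
Step 5 — counting 5 days from 20 December 2016 (when the environmental checklist is filed) gives a deadline of 25 December 2016; not done until 27 December 2016, 2 days after the deadline.

Step 5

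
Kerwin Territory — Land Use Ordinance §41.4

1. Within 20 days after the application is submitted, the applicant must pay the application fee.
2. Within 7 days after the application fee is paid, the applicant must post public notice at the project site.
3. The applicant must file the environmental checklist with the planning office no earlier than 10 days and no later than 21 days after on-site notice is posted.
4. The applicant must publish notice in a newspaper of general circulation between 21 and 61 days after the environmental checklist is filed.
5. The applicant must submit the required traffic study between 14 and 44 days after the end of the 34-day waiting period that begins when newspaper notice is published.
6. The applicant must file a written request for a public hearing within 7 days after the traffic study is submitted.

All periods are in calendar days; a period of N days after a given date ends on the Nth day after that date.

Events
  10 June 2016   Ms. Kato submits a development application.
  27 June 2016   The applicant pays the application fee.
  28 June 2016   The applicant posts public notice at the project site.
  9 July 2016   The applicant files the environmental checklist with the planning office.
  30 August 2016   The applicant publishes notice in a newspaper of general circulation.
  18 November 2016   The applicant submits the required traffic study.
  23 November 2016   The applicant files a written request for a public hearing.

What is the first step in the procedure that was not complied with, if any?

Step 5

Step 1 — counting 20 days from 10 June 2016 (when the application is submitted) gives a deadline of 30 June 2016; completed 27 June 2016, before the deadline.
Step 2 — counting 7 days from 27 June 2016 (when the application fee is paid) gives a deadline of 4 July 2016; done 28 June 2016 — timely.
Step 3 — 10 and 21 days from 28 June 2016 (when on-site notice is posted) are 8 July 2016 and 19 July 2016 respectively; 9 July 2016 falls inside that range.
Step 4 — 21 and 61 days from 9 July 2016 (when the environmental checklist is filed) are 30 July 2016 and 8 September 2016 respectively; done 30 August 2016, which is between those dates.
Step 5 — 14 and 44 days from 3 October 2016 (end of the 34-day waiting period, which began when newspaper notice is published on 30 August 2016) are 17 October 2016 and 16 November 2016 respectively; 18 November 2016 is 2 days past the end of the window.
Later steps need not be reached.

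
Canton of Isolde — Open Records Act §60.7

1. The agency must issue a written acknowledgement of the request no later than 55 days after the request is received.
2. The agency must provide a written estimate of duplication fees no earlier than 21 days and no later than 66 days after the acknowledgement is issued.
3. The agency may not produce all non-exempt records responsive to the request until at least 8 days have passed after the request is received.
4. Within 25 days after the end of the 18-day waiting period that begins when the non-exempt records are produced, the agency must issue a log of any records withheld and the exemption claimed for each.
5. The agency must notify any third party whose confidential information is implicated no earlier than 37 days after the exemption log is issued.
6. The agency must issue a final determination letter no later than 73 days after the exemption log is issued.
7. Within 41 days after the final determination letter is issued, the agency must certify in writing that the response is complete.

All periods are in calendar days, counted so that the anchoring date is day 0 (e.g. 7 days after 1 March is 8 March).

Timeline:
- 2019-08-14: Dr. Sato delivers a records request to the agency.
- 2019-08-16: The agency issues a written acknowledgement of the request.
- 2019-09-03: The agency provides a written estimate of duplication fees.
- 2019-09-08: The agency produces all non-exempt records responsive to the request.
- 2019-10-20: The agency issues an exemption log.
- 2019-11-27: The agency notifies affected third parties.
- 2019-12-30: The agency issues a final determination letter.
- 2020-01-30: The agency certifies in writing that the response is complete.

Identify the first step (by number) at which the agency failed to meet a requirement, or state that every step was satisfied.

Step 2

(1) due by 2019-08-14 + 55 days = 2019-10-08; completed 2019-08-16, before the deadline.
(2) the permitted window runs from 2019-08-16 + 21 = 2019-09-06 to 2019-08-16 + 66 = 2019-10-21; 2019-09-03 is 3 days too early.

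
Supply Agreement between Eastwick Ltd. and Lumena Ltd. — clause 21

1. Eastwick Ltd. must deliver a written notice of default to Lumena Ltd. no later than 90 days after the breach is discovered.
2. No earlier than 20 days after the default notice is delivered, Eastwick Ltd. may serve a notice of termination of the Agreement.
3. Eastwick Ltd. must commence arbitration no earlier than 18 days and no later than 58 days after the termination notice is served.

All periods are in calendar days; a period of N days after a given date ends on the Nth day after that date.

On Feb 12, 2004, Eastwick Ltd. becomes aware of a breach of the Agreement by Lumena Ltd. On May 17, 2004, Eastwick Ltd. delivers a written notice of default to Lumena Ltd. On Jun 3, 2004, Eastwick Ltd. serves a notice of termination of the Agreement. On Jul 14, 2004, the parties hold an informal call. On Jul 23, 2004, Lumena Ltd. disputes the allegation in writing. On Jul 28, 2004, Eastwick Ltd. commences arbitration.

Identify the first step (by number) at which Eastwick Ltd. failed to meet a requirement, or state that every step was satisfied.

Step 1: 90 days after Feb 12, 2004 (when the breach is discovered) is May 12, 2004; done May 17, 2004 — 5 days late.

Step 1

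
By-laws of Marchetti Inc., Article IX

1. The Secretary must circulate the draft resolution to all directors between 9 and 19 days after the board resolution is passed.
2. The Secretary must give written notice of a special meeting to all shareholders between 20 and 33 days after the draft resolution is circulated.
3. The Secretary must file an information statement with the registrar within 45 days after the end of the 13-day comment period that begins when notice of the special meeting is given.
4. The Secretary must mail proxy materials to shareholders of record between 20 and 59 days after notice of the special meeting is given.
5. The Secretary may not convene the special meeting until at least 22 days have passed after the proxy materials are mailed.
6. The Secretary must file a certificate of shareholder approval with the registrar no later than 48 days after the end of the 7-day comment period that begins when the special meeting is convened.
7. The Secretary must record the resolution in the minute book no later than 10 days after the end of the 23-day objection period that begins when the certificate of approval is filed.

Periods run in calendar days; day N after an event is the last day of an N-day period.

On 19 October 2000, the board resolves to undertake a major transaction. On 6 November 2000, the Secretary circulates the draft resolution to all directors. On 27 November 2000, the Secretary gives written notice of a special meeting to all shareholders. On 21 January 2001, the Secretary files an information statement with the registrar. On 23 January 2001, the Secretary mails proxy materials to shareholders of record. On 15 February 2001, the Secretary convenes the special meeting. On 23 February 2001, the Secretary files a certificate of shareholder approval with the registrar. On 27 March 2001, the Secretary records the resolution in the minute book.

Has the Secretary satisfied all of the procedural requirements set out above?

Yes

Step 1: the window is 9–19 days after 19 October 2000 (when the board resolution is passed), so 28 October 2000 through 7 November 2000; done 6 November 2000, which is between those dates.
Step 2: the window is 20–33 days after 6 November 2000 (when the draft resolution is circulated), so 26 November 2000 through 9 December 2000; done 27 November 2000, which is between those dates.
Step 3: 45 days after 10 December 2000 (end of the 13-day comment period, which began when notice of the special meeting is given on 27 November 2000) is 24 January 2001; 21 January 2001 is within that limit.
Step 4: the window is 20–59 days after 27 November 2000 (when notice of the special meeting is given), so 17 December 2000 through 25 January 2001; 23 January 2001 falls inside that range.
Step 5: the earliest permitted date is 22 days after 23 January 2001 (when the proxy materials are mailed), i.e. 14 February 2001; done 15 February 2001, after the minimum wait.
Step 6: 48 days after 22 February 2001 (end of the 7-day comment period, which began when the special meeting is convened on 15 February 2001) is 11 April 2001; done 23 February 2001 — timely.
Step 7: 10 days after 18 March 2001 (end of the 23-day objection period, which began when the certificate of approval is filed on 23 February 2001) is 28 March 2001; completed 27 March 2001, before the deadline.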